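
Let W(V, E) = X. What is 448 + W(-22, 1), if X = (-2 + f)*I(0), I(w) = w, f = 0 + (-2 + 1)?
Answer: 448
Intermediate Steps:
f = -1 (f = 0 - 1 = -1)
X = 0 (X = (-2 - 1)*0 = -3*0 = 0)
W(V, E) = 0
448 + W(-22, 1) = 448 + 0 = 448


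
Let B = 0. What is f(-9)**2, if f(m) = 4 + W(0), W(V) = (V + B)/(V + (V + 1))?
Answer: 16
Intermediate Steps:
W(V) = V/(1 + 2*V) (W(V) = (V + 0)/(V + (V + 1)) = V/(V + (1 + V)) = V/(1 + 2*V))
f(m) = 4 (f(m) = 4 + 0/(1 + 2*0) = 4 + 0/(1 + 0) = 4 + 0/1 = 4 + 0*1 = 4 + 0 = 4)
f(-9)**2 = 4**2 = 16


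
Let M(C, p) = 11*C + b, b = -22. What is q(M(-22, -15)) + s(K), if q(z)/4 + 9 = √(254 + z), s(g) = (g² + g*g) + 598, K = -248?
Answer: 123570 + 4*I*√10 ≈ 1.2357e+5 + 12.649*I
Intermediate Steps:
s(g) = 598 + 2*g² (s(g) = (g² + g²) + 598 = 2*g² + 598 = 598 + 2*g²)
M(C, p) = -22 + 11*C (M(C, p) = 11*C - 22 = -22 + 11*C)
q(z) = -36 + 4*√(254 + z)
q(M(-22, -15)) + s(K) = (-36 + 4*√(254 + (-22 + 11*(-22)))) + (598 + 2*(-248)²) = (-36 + 4*√(254 + (-22 - 242))) + (598 + 2*61504) = (-36 + 4*√(254 - 264)) + (598 + 123008) = (-36 + 4*√(-10)) + 123606 = (-36 + 4*(I*√10)) + 123606 = (-36 + 4*I*√10) + 123606 = 123570 + 4*I*√10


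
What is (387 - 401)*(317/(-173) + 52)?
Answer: -121506/173 ≈ -702.35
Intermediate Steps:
(387 - 401)*(317/(-173) + 52) = -14*(317*(-1/173) + 52) = -14*(-317/173 + 52) = -14*8679/173 = -121506/173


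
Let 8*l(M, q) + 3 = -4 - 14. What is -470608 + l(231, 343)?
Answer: -3764885/8 ≈ -4.7061e+5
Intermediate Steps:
l(M, q) = -21/8 (l(M, q) = -3/8 + (-4 - 14)/8 = -3/8 + (1/8)*(-18) = -3/8 - 9/4 = -21/8)
-470608 + l(231, 343) = -470608 - 21/8 = -3764885/8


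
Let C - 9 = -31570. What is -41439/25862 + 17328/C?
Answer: -1755993015/816230582 ≈ -2.1513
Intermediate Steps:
C = -31561 (C = 9 - 31570 = -31561)
-41439/25862 + 17328/C = -41439/25862 + 17328/(-31561) = -41439*1/25862 + 17328*(-1/31561) = -41439/25862 - 17328/31561 = -1755993015/816230582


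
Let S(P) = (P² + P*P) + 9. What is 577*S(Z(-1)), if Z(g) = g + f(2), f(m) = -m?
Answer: 15579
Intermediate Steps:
Z(g) = -2 + g (Z(g) = g - 1*2 = g - 2 = -2 + g)
S(P) = 9 + 2*P² (S(P) = (P² + P²) + 9 = 2*P² + 9 = 9 + 2*P²)
577*S(Z(-1)) = 577*(9 + 2*(-2 - 1)²) = 577*(9 + 2*(-3)²) = 577*(9 + 2*9) = 577*(9 + 18) = 577*27 = 15579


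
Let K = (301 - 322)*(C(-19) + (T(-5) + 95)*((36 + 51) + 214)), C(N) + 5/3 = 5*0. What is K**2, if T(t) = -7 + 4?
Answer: 338138761009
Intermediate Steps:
C(N) = -5/3 (C(N) = -5/3 + 5*0 = -5/3 + 0 = -5/3)
T(t) = -3
K = -581497 (K = (301 - 322)*(-5/3 + (-3 + 95)*((36 + 51) + 214)) = -21*(-5/3 + 92*(87 + 214)) = -21*(-5/3 + 92*301) = -21*(-5/3 + 27692) = -21*83071/3 = -581497)
K**2 = (-581497)**2 = 338138761009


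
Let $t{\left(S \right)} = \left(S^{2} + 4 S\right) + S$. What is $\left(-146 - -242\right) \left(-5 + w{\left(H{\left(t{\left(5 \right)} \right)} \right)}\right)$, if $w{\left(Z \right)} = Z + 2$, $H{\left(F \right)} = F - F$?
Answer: $-288$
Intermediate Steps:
$t{\left(S \right)} = S^{2} + 5 S$
$H{\left(F \right)} = 0$
$w{\left(Z \right)} = 2 + Z$
$\left(-146 - -242\right) \left(-5 + w{\left(H{\left(t{\left(5 \right)} \right)} \right)}\right) = \left(-146 - -242\right) \left(-5 + \left(2 + 0\right)\right) = \left(-146 + 242\right) \left(-5 + 2\right) = 96 \left(-3\right) = -288$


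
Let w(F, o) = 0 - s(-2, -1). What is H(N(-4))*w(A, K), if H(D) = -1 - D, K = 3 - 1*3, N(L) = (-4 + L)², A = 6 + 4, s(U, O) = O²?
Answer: 65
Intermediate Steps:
A = 10
K = 0 (K = 3 - 3 = 0)
w(F, o) = -1 (w(F, o) = 0 - 1*(-1)² = 0 - 1*1 = 0 - 1 = -1)
H(N(-4))*w(A, K) = (-1 - (-4 - 4)²)*(-1) = (-1 - 1*(-8)²)*(-1) = (-1 - 1*64)*(-1) = (-1 - 64)*(-1) = -65*(-1) = 65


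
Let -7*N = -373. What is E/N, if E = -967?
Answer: -6769/373 ≈ -18.147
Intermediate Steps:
N = 373/7 (N = -⅐*(-373) = 373/7 ≈ 53.286)
E/N = -967/373/7 = -967*7/373 = -6769/373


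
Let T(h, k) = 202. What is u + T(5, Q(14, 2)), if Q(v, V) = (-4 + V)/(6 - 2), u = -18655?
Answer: -18453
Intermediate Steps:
Q(v, V) = -1 + V/4 (Q(v, V) = (-4 + V)/4 = (-4 + V)*(¼) = -1 + V/4)
u + T(5, Q(14, 2)) = -18655 + 202 = -18453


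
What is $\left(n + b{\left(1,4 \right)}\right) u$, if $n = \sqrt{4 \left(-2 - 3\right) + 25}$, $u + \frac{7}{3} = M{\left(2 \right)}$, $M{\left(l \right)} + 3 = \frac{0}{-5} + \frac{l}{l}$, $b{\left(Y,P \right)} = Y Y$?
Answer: $- \frac{13}{3} - \frac{13 \sqrt{5}}{3} \approx -14.023$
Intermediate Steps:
$b{\left(Y,P \right)} = Y^{2}$
$M{\left(l \right)} = -2$ ($M{\left(l \right)} = -3 + \left(\frac{0}{-5} + \frac{l}{l}\right) = -3 + \left(0 \left(- \frac{1}{5}\right) + 1\right) = -3 + \left(0 + 1\right) = -3 + 1 = -2$)
$u = - \frac{13}{3}$ ($u = - \frac{7}{3} - 2 = - \frac{13}{3} \approx -4.3333$)
$n = \sqrt{5}$ ($n = \sqrt{4 \left(-5\right) + 25} = \sqrt{-20 + 25} = \sqrt{5} \approx 2.2361$)
$\left(n + b{\left(1,4 \right)}\right) u = \left(\sqrt{5} + 1^{2}\right) \left(- \frac{13}{3}\right) = \left(\sqrt{5} + 1\right) \left(- \frac{13}{3}\right) = \left(1 + \sqrt{5}\right) \left(- \frac{13}{3}\right) = - \frac{13}{3} - \frac{13 \sqrt{5}}{3}$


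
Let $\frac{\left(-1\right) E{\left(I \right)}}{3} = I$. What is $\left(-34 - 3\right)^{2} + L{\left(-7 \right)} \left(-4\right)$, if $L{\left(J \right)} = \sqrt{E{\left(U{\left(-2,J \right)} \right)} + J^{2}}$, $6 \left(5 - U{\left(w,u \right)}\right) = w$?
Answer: $1369 - 4 \sqrt{33} \approx 1346.0$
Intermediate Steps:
$U{\left(w,u \right)} = 5 - \frac{w}{6}$
$E{\left(I \right)} = - 3 I$
$L{\left(J \right)} = \sqrt{-16 + J^{2}}$ ($L{\left(J \right)} = \sqrt{- 3 \left(5 - - \frac{1}{3}\right) + J^{2}} = \sqrt{- 3 \left(5 + \frac{1}{3}\right) + J^{2}} = \sqrt{\left(-3\right) \frac{16}{3} + J^{2}} = \sqrt{-16 + J^{2}}$)
$\left(-34 - 3\right)^{2} + L{\left(-7 \right)} \left(-4\right) = \left(-34 - 3\right)^{2} + \sqrt{-16 + \left(-7\right)^{2}} \left(-4\right) = \left(-37\right)^{2} + \sqrt{-16 + 49} \left(-4\right) = 1369 + \sqrt{33} \left(-4\right) = 1369 - 4 \sqrt{33}$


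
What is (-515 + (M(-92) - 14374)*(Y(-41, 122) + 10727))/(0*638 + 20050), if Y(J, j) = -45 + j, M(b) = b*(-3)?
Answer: -152315307/20050 ≈ -7596.8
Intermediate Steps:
M(b) = -3*b
(-515 + (M(-92) - 14374)*(Y(-41, 122) + 10727))/(0*638 + 20050) = (-515 + (-3*(-92) - 14374)*((-45 + 122) + 10727))/(0*638 + 20050) = (-515 + (276 - 14374)*(77 + 10727))/(0 + 20050) = (-515 - 14098*10804)/20050 = (-515 - 152314792)*(1/20050) = -152315307*1/20050 = -152315307/20050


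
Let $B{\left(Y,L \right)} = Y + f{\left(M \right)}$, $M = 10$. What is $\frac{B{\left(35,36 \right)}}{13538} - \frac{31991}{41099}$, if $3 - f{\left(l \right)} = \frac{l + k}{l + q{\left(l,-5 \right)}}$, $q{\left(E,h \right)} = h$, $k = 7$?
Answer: $- \frac{2158360663}{2781991310} \approx -0.77583$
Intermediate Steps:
$f{\left(l \right)} = 3 - \frac{7 + l}{-5 + l}$ ($f{\left(l \right)} = 3 - \frac{l + 7}{l - 5} = 3 - \frac{7 + l}{-5 + l}$)
$B{\left(Y,L \right)} = - \frac{2}{5} + Y$ ($B{\left(Y,L \right)} = Y + \frac{2 \left(-11 + 10\right)}{-5 + 10} = Y + 2 \cdot \frac{1}{5} \left(-1\right) = Y - \frac{2}{5} = - \frac{2}{5} + Y$)
$\frac{B{\left(35,36 \right)}}{13538} - \frac{31991}{41099} = \frac{- \frac{2}{5} + 35}{13538} - \frac{31991}{41099} = \frac{173}{5} \cdot \frac{1}{13538} - \frac{31991}{41099} = \frac{173}{67690} - \frac{31991}{41099} = - \frac{2158360663}{2781991310}$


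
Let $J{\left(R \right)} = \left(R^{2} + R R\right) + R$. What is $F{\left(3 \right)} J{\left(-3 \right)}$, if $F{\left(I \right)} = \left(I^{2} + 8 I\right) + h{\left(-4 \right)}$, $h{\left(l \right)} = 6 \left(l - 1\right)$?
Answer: $45$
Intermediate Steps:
$h{\left(l \right)} = -6 + 6 l$ ($h{\left(l \right)} = 6 \left(-1 + l\right) = -6 + 6 l$)
$F{\left(I \right)} = -30 + I^{2} + 8 I$ ($F{\left(I \right)} = \left(I^{2} + 8 I\right) + \left(-6 + 6 \left(-4\right)\right) = \left(I^{2} + 8 I\right) - 30 = -30 + I^{2} + 8 I$)
$J{\left(R \right)} = R + 2 R^{2}$ ($J{\left(R \right)} = \left(R^{2} + R^{2}\right) + R = 2 R^{2} + R = R + 2 R^{2}$)
$F{\left(3 \right)} J{\left(-3 \right)} = \left(-30 + 3^{2} + 8 \cdot 3\right) \left(- 3 \left(1 + 2 \left(-3\right)\right)\right) = \left(-30 + 9 + 24\right) \left(- 3 \left(1 - 6\right)\right) = 3 \left(\left(-3\right) \left(-5\right)\right) = 3 \cdot 15 = 45$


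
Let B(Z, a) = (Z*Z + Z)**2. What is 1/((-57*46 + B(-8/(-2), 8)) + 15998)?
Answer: 1/13776 ≈ 7.2590e-5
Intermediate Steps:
B(Z, a) = (Z + Z**2)**2 (B(Z, a) = (Z**2 + Z)**2 = (Z + Z**2)**2)
1/((-57*46 + B(-8/(-2), 8)) + 15998) = 1/((-57*46 + (-8/(-2))**2*(1 - 8/(-2))**2) + 15998) = 1/((-2622 + (-8*(-1/2))**2*(1 - 8*(-1/2))**2) + 15998) = 1/((-2622 + 4**2*(1 + 4)**2) + 15998) = 1/((-2622 + 16*5**2) + 15998) = 1/((-2622 + 16*25) + 15998) = 1/((-2622 + 400) + 15998) = 1/(-2222 + 15998) = 1/13776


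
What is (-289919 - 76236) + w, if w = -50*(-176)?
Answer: -357355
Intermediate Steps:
w = 8800
(-289919 - 76236) + w = (-289919 - 76236) + 8800 = -366155 + 8800 = -357355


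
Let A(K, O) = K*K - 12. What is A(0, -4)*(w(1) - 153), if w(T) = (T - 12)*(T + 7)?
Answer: 2892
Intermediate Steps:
A(K, O) = -12 + K**2 (A(K, O) = K**2 - 12 = -12 + K**2)
w(T) = (-12 + T)*(7 + T)
A(0, -4)*(w(1) - 153) = (-12 + 0**2)*((-84 + 1**2 - 5*1) - 153) = (-12 + 0)*((-84 + 1 - 5) - 153) = -12*(-88 - 153) = -12*(-241) = 2892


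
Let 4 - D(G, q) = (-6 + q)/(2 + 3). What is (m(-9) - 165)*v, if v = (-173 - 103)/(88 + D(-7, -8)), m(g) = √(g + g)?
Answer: 37950/79 - 690*I*√2/79 ≈ 480.38 - 12.352*I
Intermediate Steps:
m(g) = √2*√g (m(g) = √(2*g) = √2*√g)
D(G, q) = 26/5 - q/5 (D(G, q) = 4 - (-6 + q)/(2 + 3) = 4 - (-6 + q)/5 = 4 - (-6/5 + q/5) = 4 + (6/5 - q/5) = 26/5 - q/5)
v = -230/79 (v = (-173 - 103)/(88 + (26/5 - ⅕*(-8))) = -276/(88 + (26/5 + 8/5)) = -276/(88 + 34/5) = -276/474/5 = -276*5/474 = -230/79 ≈ -2.9114)
(m(-9) - 165)*v = (√2*√(-9) - 165)*(-230/79) = (√2*(3*I) - 165)*(-230/79) = (3*I*√2 - 165)*(-230/79) = (-165 + 3*I*√2)*(-230/79) = 37950/79 - 690*I*√2/79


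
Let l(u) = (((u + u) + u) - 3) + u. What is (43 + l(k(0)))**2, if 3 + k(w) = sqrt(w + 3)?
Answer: 832 + 224*sqrt(3) ≈ 1220.0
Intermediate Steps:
k(w) = -3 + sqrt(3 + w) (k(w) = -3 + sqrt(w + 3) = -3 + sqrt(3 + w))
l(u) = -3 + 4*u (l(u) = ((2*u + u) - 3) + u = (3*u - 3) + u = (-3 + 3*u) + u = -3 + 4*u)
(43 + l(k(0)))**2 = (43 + (-3 + 4*(-3 + sqrt(3 + 0))))**2 = (43 + (-3 + 4*(-3 + sqrt(3))))**2 = (43 + (-3 + (-12 + 4*sqrt(3))))**2 = (43 + (-15 + 4*sqrt(3)))**2 = (28 + 4*sqrt(3))**2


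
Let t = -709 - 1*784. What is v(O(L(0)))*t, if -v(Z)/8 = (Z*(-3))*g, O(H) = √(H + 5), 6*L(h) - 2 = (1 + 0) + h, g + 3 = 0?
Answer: 53748*√22 ≈ 2.5210e+5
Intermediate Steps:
g = -3 (g = -3 + 0 = -3)
L(h) = ½ + h/6 (L(h) = ⅓ + ((1 + 0) + h)/6 = ⅓ + (1 + h)/6 = ⅓ + (⅙ + h/6) = ½ + h/6)
O(H) = √(5 + H)
t = -1493 (t = -709 - 784 = -1493)
v(Z) = -72*Z (v(Z) = -8*Z*(-3)*(-3) = -8*(-3*Z)*(-3) = -72*Z)
v(O(L(0)))*t = -72*√(5 + (½ + (⅙)*0))*(-1493) = -72*√(5 + (½ + 0))*(-1493) = -72*√(5 + ½)*(-1493) = -36*√22*(-1493) = 53748*√22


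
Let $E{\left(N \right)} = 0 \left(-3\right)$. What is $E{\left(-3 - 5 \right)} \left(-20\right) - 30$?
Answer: $-30$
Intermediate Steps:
$E{\left(N \right)} = 0$
$E{\left(-3 - 5 \right)} \left(-20\right) - 30 = 0 \left(-20\right) - 30 = 0 - 30 = -30$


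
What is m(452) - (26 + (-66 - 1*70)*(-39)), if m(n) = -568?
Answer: -5898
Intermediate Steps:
m(452) - (26 + (-66 - 1*70)*(-39)) = -568 - (26 + (-66 - 1*70)*(-39)) = -568 - (26 + (-66 - 70)*(-39)) = -568 - (26 - 136*(-39)) = -568 - (26 + 5304) = -568 - 1*5330 = -568 - 5330 = -5898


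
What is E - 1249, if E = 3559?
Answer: 2310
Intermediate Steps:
E - 1249 = 3559 - 1249 = 2310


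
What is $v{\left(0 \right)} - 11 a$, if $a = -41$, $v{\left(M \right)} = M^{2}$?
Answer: $451$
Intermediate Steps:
$v{\left(0 \right)} - 11 a = 0^{2} - -451 = 0 + 451 = 451$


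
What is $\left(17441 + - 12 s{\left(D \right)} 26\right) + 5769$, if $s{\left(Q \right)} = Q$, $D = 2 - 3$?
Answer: $23522$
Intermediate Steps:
$D = -1$
$\left(17441 + - 12 s{\left(D \right)} 26\right) + 5769 = \left(17441 + \left(-12\right) \left(-1\right) 26\right) + 5769 = \left(17441 + 12 \cdot 26\right) + 5769 = \left(17441 + 312\right) + 5769 = 17753 + 5769 = 23522$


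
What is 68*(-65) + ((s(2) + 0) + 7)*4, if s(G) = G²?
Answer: -4376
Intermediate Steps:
68*(-65) + ((s(2) + 0) + 7)*4 = 68*(-65) + ((2² + 0) + 7)*4 = -4420 + ((4 + 0) + 7)*4 = -4420 + (4 + 7)*4 = -4420 + 11*4 = -4420 + 44 = -4376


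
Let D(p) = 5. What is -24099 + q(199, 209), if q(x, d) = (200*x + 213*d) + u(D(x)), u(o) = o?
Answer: 60223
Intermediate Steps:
q(x, d) = 5 + 200*x + 213*d (q(x, d) = (200*x + 213*d) + 5 = 5 + 200*x + 213*d)
-24099 + q(199, 209) = -24099 + (5 + 200*199 + 213*209) = -24099 + (5 + 39800 + 44517) = -24099 + 84322 = 60223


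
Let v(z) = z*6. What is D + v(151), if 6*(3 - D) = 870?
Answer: 764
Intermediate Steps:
D = -142 (D = 3 - ⅙*870 = 3 - 145 = -142)
v(z) = 6*z
D + v(151) = -142 + 6*151 = -142 + 906 = 764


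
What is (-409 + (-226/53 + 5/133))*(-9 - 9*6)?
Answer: 26215506/1007 ≈ 26033.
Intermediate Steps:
(-409 + (-226/53 + 5/133))*(-9 - 9*6) = (-409 + (-226*1/53 + 5*(1/133)))*(-9 - 54) = (-409 + (-226/53 + 5/133))*(-63) = (-409 - 29793/7049)*(-63) = -2912834/7049*(-63) = 26215506/1007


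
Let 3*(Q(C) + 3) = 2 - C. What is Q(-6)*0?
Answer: 0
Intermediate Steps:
Q(C) = -7/3 - C/3 (Q(C) = -3 + (2 - C)/3 = -3 + (2/3 - C/3) = -7/3 - C/3)
Q(-6)*0 = (-7/3 - 1/3*(-6))*0 = (-7/3 + 2)*0 = -1/3*0 = 0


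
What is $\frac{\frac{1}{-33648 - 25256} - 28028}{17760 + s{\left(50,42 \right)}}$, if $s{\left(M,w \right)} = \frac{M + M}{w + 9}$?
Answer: $- \frac{84199026963}{53358777440} \approx -1.578$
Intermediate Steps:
$s{\left(M,w \right)} = \frac{2 M}{9 + w}$
$\frac{\frac{1}{-33648 - 25256} - 28028}{17760 + s{\left(50,42 \right)}} = \frac{\frac{1}{-33648 - 25256} - 28028}{17760 + 2 \cdot 50 \frac{1}{9 + 42}} = \frac{\frac{1}{-58904} - 28028}{17760 + 2 \cdot 50 \cdot \frac{1}{51}} = \frac{- \frac{1}{58904} - 28028}{17760 + 2 \cdot 50 \cdot \frac{1}{51}} = - \frac{1650961313}{58904 \left(17760 + \frac{100}{51}\right)} = - \frac{1650961313}{58904 \cdot \frac{905860}{51}} = \left(- \frac{1650961313}{58904}\right) \frac{51}{905860} = - \frac{84199026963}{53358777440}$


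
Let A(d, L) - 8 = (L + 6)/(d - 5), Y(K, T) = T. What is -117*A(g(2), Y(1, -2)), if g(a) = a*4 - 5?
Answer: -702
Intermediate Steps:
g(a) = -5 + 4*a (g(a) = 4*a - 5 = -5 + 4*a)
A(d, L) = 8 + (6 + L)/(-5 + d) (A(d, L) = 8 + (L + 6)/(d - 5) = 8 + (6 + L)/(-5 + d))
-117*A(g(2), Y(1, -2)) = -117*(-34 - 2 + 8*(-5 + 4*2))/(-5 + (-5 + 4*2)) = -117*(-34 - 2 + 8*(-5 + 8))/(-5 + (-5 + 8)) = -117*(-34 - 2 + 8*3)/(-5 + 3) = -117*(-34 - 2 + 24)/(-2) = -(-117)*(-12)/2 = -117*6 = -702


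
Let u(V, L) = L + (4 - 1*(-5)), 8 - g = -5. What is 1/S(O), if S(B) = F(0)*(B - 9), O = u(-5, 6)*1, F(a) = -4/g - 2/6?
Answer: -13/50 ≈ -0.26000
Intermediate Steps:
g = 13 (g = 8 - 1*(-5) = 8 + 5 = 13)
F(a) = -25/39 (F(a) = -4/13 - 2/6 = -4*1/13 - 2*⅙ = -4/13 - ⅓ = -25/39)
u(V, L) = 9 + L (u(V, L) = L + (4 + 5) = L + 9 = 9 + L)
O = 15 (O = (9 + 6)*1 = 15*1 = 15)
S(B) = 75/13 - 25*B/39 (S(B) = -25*(B - 9)/39 = -25*(-9 + B)/39 = 75/13 - 25*B/39)
1/S(O) = 1/(75/13 - 25/39*15) = 1/(75/13 - 125/13) = 1/(-50/13) = -13/50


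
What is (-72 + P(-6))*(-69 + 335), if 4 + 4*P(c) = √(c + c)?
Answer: -19418 + 133*I*√3 ≈ -19418.0 + 230.36*I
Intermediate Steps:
P(c) = -1 + √2*√c/4 (P(c) = -1 + √(c + c)/4 = -1 + √(2*c)/4 = -1 + (√2*√c)/4 = -1 + √2*√c/4)
(-72 + P(-6))*(-69 + 335) = (-72 + (-1 + √2*√(-6)/4))*(-69 + 335) = (-72 + (-1 + √2*(I*√6)/4))*266 = (-72 + (-1 + I*√3/2))*266 = (-73 + I*√3/2)*266 = -19418 + 133*I*√3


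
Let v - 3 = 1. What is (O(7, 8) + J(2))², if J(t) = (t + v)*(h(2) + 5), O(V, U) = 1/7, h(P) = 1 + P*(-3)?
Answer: 1/49 ≈ 0.020408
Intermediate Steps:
v = 4 (v = 3 + 1 = 4)
h(P) = 1 - 3*P
O(V, U) = ⅐
J(t) = 0 (J(t) = (t + 4)*((1 - 3*2) + 5) = (4 + t)*((1 - 6) + 5) = (4 + t)*(-5 + 5) = (4 + t)*0 = 0)
(O(7, 8) + J(2))² = (⅐ + 0)² = (⅐)² = 1/49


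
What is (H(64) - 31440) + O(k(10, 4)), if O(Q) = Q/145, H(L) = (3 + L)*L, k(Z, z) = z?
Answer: -3937036/145 ≈ -27152.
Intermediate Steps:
H(L) = L*(3 + L)
O(Q) = Q/145 (O(Q) = Q*(1/145) = Q/145)
(H(64) - 31440) + O(k(10, 4)) = (64*(3 + 64) - 31440) + (1/145)*4 = (64*67 - 31440) + 4/145 = (4288 - 31440) + 4/145 = -27152 + 4/145 = -3937036/145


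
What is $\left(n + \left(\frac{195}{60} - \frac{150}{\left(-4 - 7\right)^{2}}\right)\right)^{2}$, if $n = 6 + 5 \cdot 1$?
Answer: $\frac{39652209}{234256} \approx 169.27$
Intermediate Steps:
$n = 11$ ($n = 6 + 5 = 11$)
$\left(n + \left(\frac{195}{60} - \frac{150}{\left(-4 - 7\right)^{2}}\right)\right)^{2} = \left(11 + \left(\frac{195}{60} - \frac{150}{\left(-4 - 7\right)^{2}}\right)\right)^{2} = \left(11 + \left(195 \cdot \frac{1}{60} - \frac{150}{\left(-11\right)^{2}}\right)\right)^{2} = \left(11 + \left(\frac{13}{4} - \frac{150}{121}\right)\right)^{2} = \left(11 + \frac{973}{484}\right)^{2} = \left(\frac{6297}{484}\right)^{2} = \frac{39652209}{234256}$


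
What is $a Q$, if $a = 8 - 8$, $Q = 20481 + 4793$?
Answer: $0$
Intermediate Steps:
$Q = 25274$
$a = 0$ ($a = 8 - 8 = 0$)
$a Q = 0 \cdot 25274 = 0$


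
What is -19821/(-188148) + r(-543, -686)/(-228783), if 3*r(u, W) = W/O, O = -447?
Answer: 2026971382645/19241143556148 ≈ 0.10535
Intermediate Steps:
r(u, W) = -W/1341 (r(u, W) = (W/(-447))/3 = (W*(-1/447))/3 = (-W/447)/3 = -W/1341)
-19821/(-188148) + r(-543, -686)/(-228783) = -19821/(-188148) - 1/1341*(-686)/(-228783) = -19821*(-1/188148) + (686/1341)*(-1/228783) = 6607/62716 - 686/306798003 = 2026971382645/19241143556148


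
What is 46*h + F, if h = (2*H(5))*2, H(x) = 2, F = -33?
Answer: 335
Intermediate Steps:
h = 8 (h = (2*2)*2 = 4*2 = 8)
46*h + F = 46*8 - 33 = 368 - 33 = 335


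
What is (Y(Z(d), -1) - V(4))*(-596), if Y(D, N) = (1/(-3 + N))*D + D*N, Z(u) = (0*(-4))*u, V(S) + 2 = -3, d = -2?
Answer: -2980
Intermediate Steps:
V(S) = -5 (V(S) = -2 - 3 = -5)
Z(u) = 0 (Z(u) = 0*u = 0)
Y(D, N) = D*N + D/(-3 + N) (Y(D, N) = D/(-3 + N) + D*N = D*N + D/(-3 + N))
(Y(Z(d), -1) - V(4))*(-596) = (0*(1 + (-1)² - 3*(-1))/(-3 - 1) - 1*(-5))*(-596) = (0*(1 + 1 + 3)/(-4) + 5)*(-596) = (0*(-¼)*5 + 5)*(-596) = (0 + 5)*(-596) = 5*(-596) = -2980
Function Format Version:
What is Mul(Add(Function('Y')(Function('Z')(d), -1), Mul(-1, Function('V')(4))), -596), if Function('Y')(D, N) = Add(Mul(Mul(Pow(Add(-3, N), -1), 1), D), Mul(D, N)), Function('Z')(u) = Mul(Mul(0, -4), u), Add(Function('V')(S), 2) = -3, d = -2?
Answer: -2980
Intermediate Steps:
Function('V')(S) = -5 (Function('V')(S) = Add(-2, -3) = -5)
Function('Z')(u) = 0 (Function('Z')(u) = Mul(0, u) = 0)
Function('Y')(D, N) = Add(Mul(D, N), Mul(D, Pow(Add(-3, N), -1))) (Function('Y')(D, N) = Add(Mul(Pow(Add(-3, N), -1), D), Mul(D, N)) = Add(Mul(D, Pow(Add(-3, N), -1)), Mul(D, N)) = Add(Mul(D, N), Mul(D, Pow(Add(-3, N), -1))))
Mul(Add(Function('Y')(Function('Z')(d), -1), Mul(-1, Function('V')(4))), -596) = Mul(Add(Mul(0, Pow(Add(-3, -1), -1), Add(1, Pow(-1, 2), Mul(-3, -1))), Mul(-1, -5)), -596) = Mul(Add(Mul(0, Pow(-4, -1), Add(1, 1, 3)), 5), -596) = Mul(Add(Mul(0, Rational(-1, 4), 5), 5), -596) = Mul(Add(0, 5), -596) = Mul(5, -596) = -2980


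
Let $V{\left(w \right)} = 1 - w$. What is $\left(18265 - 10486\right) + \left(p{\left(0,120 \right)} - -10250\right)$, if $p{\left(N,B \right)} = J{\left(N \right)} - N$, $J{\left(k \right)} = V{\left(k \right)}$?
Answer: $18030$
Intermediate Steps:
$J{\left(k \right)} = 1 - k$
$p{\left(N,B \right)} = 1 - 2 N$ ($p{\left(N,B \right)} = \left(1 - N\right) - N = 1 - 2 N$)
$\left(18265 - 10486\right) + \left(p{\left(0,120 \right)} - -10250\right) = \left(18265 - 10486\right) + \left(\left(1 - 0\right) - -10250\right) = \left(18265 - 10486\right) + \left(\left(1 + 0\right) + 10250\right) = 7779 + \left(1 + 10250\right) = 7779 + 10251 = 18030$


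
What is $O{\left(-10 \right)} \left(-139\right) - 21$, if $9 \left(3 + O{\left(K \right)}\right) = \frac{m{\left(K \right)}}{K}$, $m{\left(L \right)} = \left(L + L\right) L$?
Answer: $\frac{6344}{9} \approx 704.89$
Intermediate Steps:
$m{\left(L \right)} = 2 L^{2}$ ($m{\left(L \right)} = 2 L L = 2 L^{2}$)
$O{\left(K \right)} = -3 + \frac{2 K}{9}$ ($O{\left(K \right)} = -3 + \frac{2 K^{2} \frac{1}{K}}{9} = -3 + \frac{2 K}{9}$)
$O{\left(-10 \right)} \left(-139\right) - 21 = \left(-3 + \frac{2}{9} \left(-10\right)\right) \left(-139\right) - 21 = \left(-3 - \frac{20}{9}\right) \left(-139\right) - 21 = \left(- \frac{47}{9}\right) \left(-139\right) - 21 = \frac{6533}{9} - 21 = \frac{6344}{9}$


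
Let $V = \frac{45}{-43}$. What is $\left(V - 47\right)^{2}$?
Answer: $\frac{4268356}{1849} \approx 2308.5$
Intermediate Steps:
$V = - \frac{45}{43}$ ($V = 45 \left(- \frac{1}{43}\right) = - \frac{45}{43} \approx -1.0465$)
$\left(V - 47\right)^{2} = \left(- \frac{45}{43} - 47\right)^{2} = \left(- \frac{2066}{43}\right)^{2} = \frac{4268356}{1849}$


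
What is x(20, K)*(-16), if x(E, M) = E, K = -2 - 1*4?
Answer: -320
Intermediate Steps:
K = -6 (K = -2 - 4 = -6)
x(20, K)*(-16) = 20*(-16) = -320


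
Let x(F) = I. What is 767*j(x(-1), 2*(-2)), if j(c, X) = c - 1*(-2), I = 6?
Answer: 6136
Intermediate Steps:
x(F) = 6
j(c, X) = 2 + c (j(c, X) = c + 2 = 2 + c)
767*j(x(-1), 2*(-2)) = 767*(2 + 6) = 767*8 = 6136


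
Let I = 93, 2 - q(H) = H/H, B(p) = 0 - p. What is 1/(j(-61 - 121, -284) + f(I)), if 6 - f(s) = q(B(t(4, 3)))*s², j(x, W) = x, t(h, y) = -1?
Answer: -1/8825 ≈ -0.00011331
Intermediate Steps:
B(p) = -p
q(H) = 1 (q(H) = 2 - H/H = 2 - 1*1 = 2 - 1 = 1)
f(s) = 6 - s²
1/(j(-61 - 121, -284) + f(I)) = 1/((-61 - 121) + (6 - 1*93²)) = 1/(-182 + (6 - 1*8649)) = 1/(-182 + (6 - 8649)) = 1/(-182 - 8643) = 1/(-8825) = -1/8825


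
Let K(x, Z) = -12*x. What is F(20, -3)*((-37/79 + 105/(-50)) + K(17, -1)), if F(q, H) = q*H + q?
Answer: 652756/79 ≈ 8262.7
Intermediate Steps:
F(q, H) = q + H*q (F(q, H) = H*q + q = q + H*q)
F(20, -3)*((-37/79 + 105/(-50)) + K(17, -1)) = (20*(1 - 3))*((-37/79 + 105/(-50)) - 12*17) = (20*(-2))*((-37*1/79 + 105*(-1/50)) - 204) = -40*((-37/79 - 21/10) - 204) = -40*(-2029/790 - 204) = -40*(-163189/790) = 652756/79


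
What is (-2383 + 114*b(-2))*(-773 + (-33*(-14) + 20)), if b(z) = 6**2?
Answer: -500811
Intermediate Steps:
b(z) = 36
(-2383 + 114*b(-2))*(-773 + (-33*(-14) + 20)) = (-2383 + 114*36)*(-773 + (-33*(-14) + 20)) = (-2383 + 4104)*(-773 + (462 + 20)) = 1721*(-773 + 482) = 1721*(-291) = -500811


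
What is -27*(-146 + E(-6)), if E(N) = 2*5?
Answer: 3672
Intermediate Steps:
E(N) = 10
-27*(-146 + E(-6)) = -27*(-146 + 10) = -27*(-136) = 3672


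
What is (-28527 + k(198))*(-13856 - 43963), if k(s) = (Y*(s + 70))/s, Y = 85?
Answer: 54210766759/33 ≈ 1.6427e+9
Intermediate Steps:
k(s) = (5950 + 85*s)/s (k(s) = (85*(s + 70))/s = (85*(70 + s))/s = (5950 + 85*s)/s)
(-28527 + k(198))*(-13856 - 43963) = (-28527 + (85 + 5950/198))*(-13856 - 43963) = (-28527 + (85 + 5950*(1/198)))*(-57819) = (-28527 + (85 + 2975/99))*(-57819) = (-28527 + 11390/99)*(-57819) = -2812783/99*(-57819) = 54210766759/33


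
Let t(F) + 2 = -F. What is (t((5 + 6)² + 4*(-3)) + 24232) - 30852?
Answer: -6731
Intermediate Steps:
t(F) = -2 - F
(t((5 + 6)² + 4*(-3)) + 24232) - 30852 = ((-2 - ((5 + 6)² + 4*(-3))) + 24232) - 30852 = ((-2 - (11² - 12)) + 24232) - 30852 = ((-2 - (121 - 12)) + 24232) - 30852 = ((-2 - 1*109) + 24232) - 30852 = ((-2 - 109) + 24232) - 30852 = (-111 + 24232) - 30852 = 24121 - 30852 = -6731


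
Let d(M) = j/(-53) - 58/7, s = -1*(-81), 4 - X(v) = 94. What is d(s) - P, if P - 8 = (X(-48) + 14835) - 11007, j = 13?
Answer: -1392931/371 ≈ -3754.5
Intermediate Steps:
X(v) = -90 (X(v) = 4 - 1*94 = 4 - 94 = -90)
s = 81
d(M) = -3165/371 (d(M) = 13/(-53) - 58/7 = 13*(-1/53) - 58*1/7 = -13/53 - 58/7 = -3165/371)
P = 3746 (P = 8 + ((-90 + 14835) - 11007) = 8 + (14745 - 11007) = 8 + 3738 = 3746)
d(s) - P = -3165/371 - 1*3746 = -3165/371 - 3746 = -1392931/371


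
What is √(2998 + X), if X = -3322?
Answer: 18*I ≈ 18.0*I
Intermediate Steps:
√(2998 + X) = √(2998 - 3322) = √(-324) = 18*I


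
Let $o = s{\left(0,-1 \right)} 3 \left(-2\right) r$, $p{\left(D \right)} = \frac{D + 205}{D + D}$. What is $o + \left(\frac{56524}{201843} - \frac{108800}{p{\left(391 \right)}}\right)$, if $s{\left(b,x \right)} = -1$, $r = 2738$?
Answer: $- \frac{3799207281328}{30074607} \approx -1.2633 \cdot 10^{5}$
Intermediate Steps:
$p{\left(D \right)} = \frac{205 + D}{2 D}$
$o = 16428$ ($o = \left(-1\right) 3 \left(-2\right) 2738 = \left(-3\right) \left(-2\right) 2738 = 6 \cdot 2738 = 16428$)
$o + \left(\frac{56524}{201843} - \frac{108800}{p{\left(391 \right)}}\right) = 16428 + \left(\frac{56524}{201843} - \frac{108800}{\frac{1}{2} \cdot \frac{1}{391} \left(205 + 391\right)}\right) = 16428 + \left(56524 \cdot \frac{1}{201843} - \frac{108800}{\frac{1}{2} \cdot \frac{1}{391} \cdot 596}\right) = 16428 + \left(\frac{56524}{201843} - \frac{108800}{\frac{298}{391}}\right) = 16428 + \left(\frac{56524}{201843} - \frac{21270400}{149}\right) = 16428 - \frac{4293272925124}{30074607} = - \frac{3799207281328}{30074607}$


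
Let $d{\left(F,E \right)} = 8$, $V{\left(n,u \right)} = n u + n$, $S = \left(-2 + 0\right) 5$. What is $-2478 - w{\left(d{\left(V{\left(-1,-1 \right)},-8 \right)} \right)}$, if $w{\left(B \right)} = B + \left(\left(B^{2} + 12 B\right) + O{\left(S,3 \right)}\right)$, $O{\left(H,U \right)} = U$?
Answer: $-2649$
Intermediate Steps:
$S = -10$ ($S = \left(-2\right) 5 = -10$)
$V{\left(n,u \right)} = n + n u$
$w{\left(B \right)} = 3 + B^{2} + 13 B$ ($w{\left(B \right)} = B + \left(\left(B^{2} + 12 B\right) + 3\right) = B + \left(3 + B^{2} + 12 B\right) = 3 + B^{2} + 13 B$)
$-2478 - w{\left(d{\left(V{\left(-1,-1 \right)},-8 \right)} \right)} = -2478 - \left(3 + 8^{2} + 13 \cdot 8\right) = -2478 - \left(3 + 64 + 104\right) = -2478 - 171 = -2649$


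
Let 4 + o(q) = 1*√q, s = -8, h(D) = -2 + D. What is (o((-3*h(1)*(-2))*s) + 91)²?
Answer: 7617 + 696*√3 ≈ 8822.5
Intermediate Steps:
o(q) = -4 + √q (o(q) = -4 + 1*√q = -4 + √q)
(o((-3*h(1)*(-2))*s) + 91)² = ((-4 + √((-3*(-2 + 1)*(-2))*(-8))) + 91)² = ((-4 + √((-3*(-1)*(-2))*(-8))) + 91)² = ((-4 + √((3*(-2))*(-8))) + 91)² = ((-4 + √(-6*(-8))) + 91)² = ((-4 + √48) + 91)² = ((-4 + 4*√3) + 91)² = (87 + 4*√3)²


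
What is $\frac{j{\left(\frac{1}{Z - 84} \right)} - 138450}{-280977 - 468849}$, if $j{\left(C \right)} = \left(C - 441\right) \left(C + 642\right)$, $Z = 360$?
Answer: $\frac{32113613195}{57118745376} \approx 0.56223$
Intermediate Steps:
$j{\left(C \right)} = \left(-441 + C\right) \left(642 + C\right)$
$\frac{j{\left(\frac{1}{Z - 84} \right)} - 138450}{-280977 - 468849} = \frac{\left(-283122 + \left(\frac{1}{360 - 84}\right)^{2} + \frac{201}{360 - 84}\right) - 138450}{-280977 - 468849} = \frac{\left(-283122 + \left(\frac{1}{276}\right)^{2} + \frac{201}{276}\right) - 138450}{-749826} = \left(\left(-283122 + \left(\frac{1}{276}\right)^{2} + 201 \cdot \frac{1}{276}\right) - 138450\right) \left(- \frac{1}{749826}\right) = \left(\left(-283122 + \frac{1}{76176} + \frac{67}{92}\right) - 138450\right) \left(- \frac{1}{749826}\right) = \left(- \frac{21567045995}{76176} - 138450\right) \left(- \frac{1}{749826}\right) = \left(- \frac{32113613195}{76176}\right) \left(- \frac{1}{749826}\right) = \frac{32113613195}{57118745376}$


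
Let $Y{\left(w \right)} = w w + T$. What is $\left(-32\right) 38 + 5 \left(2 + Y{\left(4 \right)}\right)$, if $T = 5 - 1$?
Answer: $-1106$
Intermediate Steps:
$T = 4$
$Y{\left(w \right)} = 4 + w^{2}$ ($Y{\left(w \right)} = w w + 4 = w^{2} + 4 = 4 + w^{2}$)
$\left(-32\right) 38 + 5 \left(2 + Y{\left(4 \right)}\right) = \left(-32\right) 38 + 5 \left(2 + \left(4 + 4^{2}\right)\right) = -1216 + 5 \left(2 + \left(4 + 16\right)\right) = -1216 + 5 \left(2 + 20\right) = -1216 + 5 \cdot 22 = -1216 + 110 = -1106$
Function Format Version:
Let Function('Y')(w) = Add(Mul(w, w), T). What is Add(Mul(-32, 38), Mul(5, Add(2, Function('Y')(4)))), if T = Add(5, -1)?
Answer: -1106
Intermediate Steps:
T = 4
Function('Y')(w) = Add(4, Pow(w, 2)) (Function('Y')(w) = Add(Mul(w, w), 4) = Add(Pow(w, 2), 4) = Add(4, Pow(w, 2)))
Add(Mul(-32, 38), Mul(5, Add(2, Function('Y')(4)))) = Add(Mul(-32, 38), Mul(5, Add(2, Add(4, Pow(4, 2))))) = Add(-1216, Mul(5, Add(2, Add(4, 16)))) = Add(-1216, Mul(5, Add(2, 20))) = Add(-1216, Mul(5, 22)) = Add(-1216, 110) = -1106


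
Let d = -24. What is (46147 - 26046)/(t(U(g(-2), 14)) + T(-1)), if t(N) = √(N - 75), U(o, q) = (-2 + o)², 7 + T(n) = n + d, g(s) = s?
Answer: -643232/1083 - 20101*I*√59/1083 ≈ -593.94 - 142.57*I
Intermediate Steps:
T(n) = -31 + n (T(n) = -7 + (n - 24) = -7 + (-24 + n) = -31 + n)
t(N) = √(-75 + N)
(46147 - 26046)/(t(U(g(-2), 14)) + T(-1)) = (46147 - 26046)/(√(-75 + (-2 - 2)²) + (-31 - 1)) = 20101/(√(-75 + (-4)²) - 32) = 20101/(√(-75 + 16) - 32) = 20101/(√(-59) - 32) = 20101/(I*√59 - 32) = 20101/(-32 + I*√59)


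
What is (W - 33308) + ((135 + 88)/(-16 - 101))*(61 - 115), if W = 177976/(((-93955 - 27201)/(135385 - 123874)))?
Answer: -19732947116/393757 ≈ -50115.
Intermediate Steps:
W = -512170434/30289 (W = 177976/((-121156/11511)) = 177976/((-121156*1/11511)) = 177976/(-121156/11511) = 177976*(-11511/121156) = -512170434/30289 ≈ -16909.)
(W - 33308) + ((135 + 88)/(-16 - 101))*(61 - 115) = (-512170434/30289 - 33308) + ((135 + 88)/(-16 - 101))*(61 - 115) = -1521036446/30289 + (223/(-117))*(-54) = -1521036446/30289 + (223*(-1/117))*(-54) = -1521036446/30289 - 223/117*(-54) = -1521036446/30289 + 1338/13 = -19732947116/393757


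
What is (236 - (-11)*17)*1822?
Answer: 770706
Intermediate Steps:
(236 - (-11)*17)*1822 = (236 - 11*(-17))*1822 = (236 + 187)*1822 = 423*1822 = 770706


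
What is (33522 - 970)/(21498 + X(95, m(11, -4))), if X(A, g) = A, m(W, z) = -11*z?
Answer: 2504/1661 ≈ 1.5075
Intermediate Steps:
(33522 - 970)/(21498 + X(95, m(11, -4))) = (33522 - 970)/(21498 + 95) = 32552/21593 = 32552*(1/21593) = 2504/1661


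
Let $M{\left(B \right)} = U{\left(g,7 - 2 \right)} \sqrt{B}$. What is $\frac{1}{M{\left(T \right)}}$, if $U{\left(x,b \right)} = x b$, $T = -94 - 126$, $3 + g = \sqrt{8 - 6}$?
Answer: $\frac{i \sqrt{110}}{3850} + \frac{3 i \sqrt{55}}{3850} \approx 0.008503 i$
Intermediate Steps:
$g = -3 + \sqrt{2}$ ($g = -3 + \sqrt{8 - 6} = -3 + \sqrt{2} \approx -1.5858$)
$T = -220$
$U{\left(x,b \right)} = b x$
$M{\left(B \right)} = \sqrt{B} \left(-15 + 5 \sqrt{2}\right)$ ($M{\left(B \right)} = \left(7 - 2\right) \left(-3 + \sqrt{2}\right) \sqrt{B} = 5 \left(-3 + \sqrt{2}\right) \sqrt{B} = \left(-15 + 5 \sqrt{2}\right) \sqrt{B} = \sqrt{B} \left(-15 + 5 \sqrt{2}\right)$)
$\frac{1}{M{\left(T \right)}} = \frac{1}{5 \sqrt{-220} \left(-3 + \sqrt{2}\right)} = \frac{1}{5 \cdot 2 i \sqrt{55} \left(-3 + \sqrt{2}\right)} = \frac{1}{10 i \sqrt{55} \left(-3 + \sqrt{2}\right)} = - \frac{i \sqrt{55}}{550 \left(-3 + \sqrt{2}\right)}$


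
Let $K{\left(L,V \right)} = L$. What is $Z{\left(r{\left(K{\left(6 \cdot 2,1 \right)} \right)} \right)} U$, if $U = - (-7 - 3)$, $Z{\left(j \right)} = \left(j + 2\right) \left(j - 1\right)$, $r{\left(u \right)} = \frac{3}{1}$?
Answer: $100$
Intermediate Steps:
$r{\left(u \right)} = 3$ ($r{\left(u \right)} = 3 \cdot 1 = 3$)
$Z{\left(j \right)} = \left(-1 + j\right) \left(2 + j\right)$ ($Z{\left(j \right)} = \left(2 + j\right) \left(-1 + j\right) = \left(-1 + j\right) \left(2 + j\right)$)
$U = 10$ ($U = \left(-1\right) \left(-10\right) = 10$)
$Z{\left(r{\left(K{\left(6 \cdot 2,1 \right)} \right)} \right)} U = \left(-2 + 3 + 3^{2}\right) 10 = \left(-2 + 3 + 9\right) 10 = 10 \cdot 10 = 100$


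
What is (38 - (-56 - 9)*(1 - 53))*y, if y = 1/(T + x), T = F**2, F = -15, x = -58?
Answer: -3342/167 ≈ -20.012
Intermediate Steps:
T = 225 (T = (-15)**2 = 225)
y = 1/167 (y = 1/(225 - 58) = 1/167 ≈ 0.0059880)
(38 - (-56 - 9)*(1 - 53))*y = (38 - (-56 - 9)*(1 - 53))*(1/167) = (38 - (-65)*(-52))*(1/167) = (38 - 1*3380)*(1/167) = (38 - 3380)*(1/167) = -3342*1/167 = -3342/167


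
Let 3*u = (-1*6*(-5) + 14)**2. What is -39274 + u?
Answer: -115886/3 ≈ -38629.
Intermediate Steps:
u = 1936/3 (u = (-1*6*(-5) + 14)**2/3 = (-6*(-5) + 14)**2/3 = (30 + 14)**2/3 = (1/3)*44**2 = (1/3)*1936 = 1936/3 ≈ 645.33)
-39274 + u = -39274 + 1936/3 = -115886/3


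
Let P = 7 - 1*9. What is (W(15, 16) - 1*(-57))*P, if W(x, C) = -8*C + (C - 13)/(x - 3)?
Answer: 283/2 ≈ 141.50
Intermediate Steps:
W(x, C) = -8*C + (-13 + C)/(-3 + x)
P = -2 (P = 7 - 9 = -2)
(W(15, 16) - 1*(-57))*P = ((-13 + 25*16 - 8*16*15)/(-3 + 15) - 1*(-57))*(-2) = ((-13 + 400 - 1920)/12 + 57)*(-2) = ((1/12)*(-1533) + 57)*(-2) = (-511/4 + 57)*(-2) = -283/4*(-2) = 283/2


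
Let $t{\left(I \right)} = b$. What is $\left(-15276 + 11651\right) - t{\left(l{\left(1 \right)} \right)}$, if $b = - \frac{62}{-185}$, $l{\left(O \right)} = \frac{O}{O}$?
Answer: $- \frac{670687}{185} \approx -3625.3$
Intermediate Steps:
$l{\left(O \right)} = 1$
$b = \frac{62}{185}$ ($b = \left(-62\right) \left(- \frac{1}{185}\right) = \frac{62}{185} \approx 0.33513$)
$t{\left(I \right)} = \frac{62}{185}$
$\left(-15276 + 11651\right) - t{\left(l{\left(1 \right)} \right)} = \left(-15276 + 11651\right) - \frac{62}{185} = -3625 - \frac{62}{185} = - \frac{670687}{185}$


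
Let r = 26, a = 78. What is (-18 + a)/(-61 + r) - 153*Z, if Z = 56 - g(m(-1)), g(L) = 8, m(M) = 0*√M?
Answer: -51420/7 ≈ -7345.7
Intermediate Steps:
m(M) = 0
Z = 48 (Z = 56 - 1*8 = 56 - 8 = 48)
(-18 + a)/(-61 + r) - 153*Z = (-18 + 78)/(-61 + 26) - 153*48 = 60/(-35) - 7344 = 60*(-1/35) - 7344 = -12/7 - 7344 = -51420/7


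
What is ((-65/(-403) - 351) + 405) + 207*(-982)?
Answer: -6299815/31 ≈ -2.0322e+5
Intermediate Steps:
((-65/(-403) - 351) + 405) + 207*(-982) = ((-65*(-1/403) - 351) + 405) - 203274 = ((5/31 - 351) + 405) - 203274 = (-10876/31 + 405) - 203274 = 1679/31 - 203274 = -6299815/31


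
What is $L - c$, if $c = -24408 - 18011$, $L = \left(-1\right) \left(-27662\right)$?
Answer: $70081$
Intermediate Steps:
$L = 27662$
$c = -42419$ ($c = -24408 - 18011 = -42419$)
$L - c = 27662 - -42419 = 27662 + 42419 = 70081$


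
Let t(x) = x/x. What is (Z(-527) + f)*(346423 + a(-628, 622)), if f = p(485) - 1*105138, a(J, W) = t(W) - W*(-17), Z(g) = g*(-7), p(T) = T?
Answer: -36043946072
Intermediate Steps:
t(x) = 1
Z(g) = -7*g
a(J, W) = 1 + 17*W (a(J, W) = 1 - W*(-17) = 1 - (-17)*W = 1 + 17*W)
f = -104653 (f = 485 - 1*105138 = 485 - 105138 = -104653)
(Z(-527) + f)*(346423 + a(-628, 622)) = (-7*(-527) - 104653)*(346423 + (1 + 17*622)) = (3689 - 104653)*(346423 + (1 + 10574)) = -100964*(346423 + 10575) = -100964*356998 = -36043946072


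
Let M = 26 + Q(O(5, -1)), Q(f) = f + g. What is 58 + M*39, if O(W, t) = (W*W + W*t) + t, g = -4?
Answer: 1657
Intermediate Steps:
O(W, t) = t + W**2 + W*t (O(W, t) = (W**2 + W*t) + t = t + W**2 + W*t)
Q(f) = -4 + f (Q(f) = f - 4 = -4 + f)
M = 41 (M = 26 + (-4 + (-1 + 5**2 + 5*(-1))) = 26 + (-4 + (-1 + 25 - 5)) = 26 + (-4 + 19) = 26 + 15 = 41)
58 + M*39 = 58 + 41*39 = 58 + 1599 = 1657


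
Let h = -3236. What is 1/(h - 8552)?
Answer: -1/11788 ≈ -8.4832e-5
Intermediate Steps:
1/(h - 8552) = 1/(-3236 - 8552) = 1/(-11788) = -1/11788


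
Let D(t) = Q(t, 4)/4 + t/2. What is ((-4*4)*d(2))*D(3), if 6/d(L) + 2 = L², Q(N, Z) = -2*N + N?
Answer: -36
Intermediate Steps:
Q(N, Z) = -N
d(L) = 6/(-2 + L²)
D(t) = t/4 (D(t) = -t/4 + t/2 = t/4)
((-4*4)*d(2))*D(3) = ((-4*4)*(6/(-2 + 2²)))*((¼)*3) = -96/(-2 + 4)*(¾) = -96/2*(¾) = -16*3*(¾) = -48*¾ = -36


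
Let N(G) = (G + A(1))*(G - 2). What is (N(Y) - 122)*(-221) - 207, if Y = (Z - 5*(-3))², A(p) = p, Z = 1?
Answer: -14399683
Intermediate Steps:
Y = 256 (Y = (1 - 5*(-3))² = (1 + 15)² = 16² = 256)
N(G) = (1 + G)*(-2 + G) (N(G) = (G + 1)*(G - 2) = (1 + G)*(-2 + G))
(N(Y) - 122)*(-221) - 207 = ((-2 + 256² - 1*256) - 122)*(-221) - 207 = ((-2 + 65536 - 256) - 122)*(-221) - 207 = (65278 - 122)*(-221) - 207 = 65156*(-221) - 207 = -14399476 - 207 = -14399683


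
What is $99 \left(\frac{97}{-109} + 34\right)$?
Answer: $\frac{357291}{109} \approx 3277.9$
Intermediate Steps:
$99 \left(\frac{97}{-109} + 34\right) = 99 \left(97 \left(- \frac{1}{109}\right) + 34\right) = 99 \left(- \frac{97}{109} + 34\right) = 99 \cdot \frac{3609}{109} = \frac{357291}{109}$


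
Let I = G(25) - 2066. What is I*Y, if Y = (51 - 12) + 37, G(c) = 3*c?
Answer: -151316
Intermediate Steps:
Y = 76 (Y = 39 + 37 = 76)
I = -1991 (I = 3*25 - 2066 = 75 - 2066 = -1991)
I*Y = -1991*76 = -151316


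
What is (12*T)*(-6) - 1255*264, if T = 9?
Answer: -331968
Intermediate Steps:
(12*T)*(-6) - 1255*264 = (12*9)*(-6) - 1255*264 = 108*(-6) - 331320 = -648 - 331320 = -331968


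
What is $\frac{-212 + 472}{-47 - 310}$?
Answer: $- \frac{260}{357} \approx -0.72829$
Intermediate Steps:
$\frac{-212 + 472}{-47 - 310} = \frac{260}{-357} = 260 \left(- \frac{1}{357}\right) = - \frac{260}{357}$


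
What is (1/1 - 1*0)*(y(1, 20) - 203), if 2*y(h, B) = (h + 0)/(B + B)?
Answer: -16239/80 ≈ -202.99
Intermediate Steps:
y(h, B) = h/(4*B) (y(h, B) = ((h + 0)/(B + B))/2 = (h/((2*B)))/2 = (h*(1/(2*B)))/2 = (h/(2*B))/2 = h/(4*B))
(1/1 - 1*0)*(y(1, 20) - 203) = (1/1 - 1*0)*((¼)*1/20 - 203) = (1 + 0)*((¼)*1*(1/20) - 203) = 1*(1/80 - 203) = 1*(-16239/80) = -16239/80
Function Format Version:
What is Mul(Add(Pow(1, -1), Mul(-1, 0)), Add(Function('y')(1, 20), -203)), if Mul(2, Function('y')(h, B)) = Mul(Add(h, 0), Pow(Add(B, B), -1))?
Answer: Rational(-16239, 80) ≈ -202.99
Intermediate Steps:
Function('y')(h, B) = Mul(Rational(1, 4), h, Pow(B, -1)) (Function('y')(h, B) = Mul(Rational(1, 2), Mul(Add(h, 0), Pow(Add(B, B), -1))) = Mul(Rational(1, 2), Mul(h, Pow(Mul(2, B), -1))) = Mul(Rational(1, 2), Mul(h, Mul(Rational(1, 2), Pow(B, -1)))) = Mul(Rational(1, 2), Mul(Rational(1, 2), h, Pow(B, -1))) = Mul(Rational(1, 4), h, Pow(B, -1)))
Mul(Add(Pow(1, -1), Mul(-1, 0)), Add(Function('y')(1, 20), -203)) = Mul(Add(Pow(1, -1), Mul(-1, 0)), Add(Mul(Rational(1, 4), 1, Pow(20, -1)), -203)) = Mul(Add(1, 0), Add(Mul(Rational(1, 4), 1, Rational(1, 20)), -203)) = Mul(1, Add(Rational(1, 80), -203)) = Mul(1, Rational(-16239, 80)) = Rational(-16239, 80)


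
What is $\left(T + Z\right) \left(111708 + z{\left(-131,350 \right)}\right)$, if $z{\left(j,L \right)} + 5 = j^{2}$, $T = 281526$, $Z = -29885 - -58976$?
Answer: $40027349088$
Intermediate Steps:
$Z = 29091$ ($Z = -29885 + 58976 = 29091$)
$z{\left(j,L \right)} = -5 + j^{2}$
$\left(T + Z\right) \left(111708 + z{\left(-131,350 \right)}\right) = \left(281526 + 29091\right) \left(111708 - \left(5 - \left(-131\right)^{2}\right)\right) = 310617 \left(111708 + \left(-5 + 17161\right)\right) = 310617 \left(111708 + 17156\right) = 310617 \cdot 128864 = 40027349088$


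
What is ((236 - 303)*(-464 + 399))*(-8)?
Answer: -34840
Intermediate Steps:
((236 - 303)*(-464 + 399))*(-8) = -67*(-65)*(-8) = 4355*(-8) = -34840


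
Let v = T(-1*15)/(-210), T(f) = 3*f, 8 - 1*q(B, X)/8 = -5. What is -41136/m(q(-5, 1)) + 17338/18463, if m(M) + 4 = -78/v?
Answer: 47867147/424649 ≈ 112.72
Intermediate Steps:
q(B, X) = 104 (q(B, X) = 64 - 8*(-5) = 64 + 40 = 104)
v = 3/14 (v = (3*(-1*15))/(-210) = (3*(-15))*(-1/210) = -45*(-1/210) = 3/14 ≈ 0.21429)
m(M) = -368 (m(M) = -4 - 78/3/14 = -4 - 78*14/3 = -4 - 364 = -368)
-41136/m(q(-5, 1)) + 17338/18463 = -41136/(-368) + 17338/18463 = -41136*(-1/368) + 17338*(1/18463) = 2571/23 + 17338/18463 = 47867147/424649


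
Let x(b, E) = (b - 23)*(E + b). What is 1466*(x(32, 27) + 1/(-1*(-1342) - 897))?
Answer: 346409936/445 ≈ 7.7845e+5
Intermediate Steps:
x(b, E) = (-23 + b)*(E + b)
1466*(x(32, 27) + 1/(-1*(-1342) - 897)) = 1466*((32² - 23*27 - 23*32 + 27*32) + 1/(-1*(-1342) - 897)) = 1466*((1024 - 621 - 736 + 864) + 1/(1342 - 897)) = 1466*(531 + 1/445) = 1466*(236296/445) = 346409936/445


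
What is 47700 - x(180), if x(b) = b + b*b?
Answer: 15120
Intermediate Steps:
x(b) = b + b²
47700 - x(180) = 47700 - 180*(1 + 180) = 47700 - 180*181 = 47700 - 1*32580 = 47700 - 32580 = 15120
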